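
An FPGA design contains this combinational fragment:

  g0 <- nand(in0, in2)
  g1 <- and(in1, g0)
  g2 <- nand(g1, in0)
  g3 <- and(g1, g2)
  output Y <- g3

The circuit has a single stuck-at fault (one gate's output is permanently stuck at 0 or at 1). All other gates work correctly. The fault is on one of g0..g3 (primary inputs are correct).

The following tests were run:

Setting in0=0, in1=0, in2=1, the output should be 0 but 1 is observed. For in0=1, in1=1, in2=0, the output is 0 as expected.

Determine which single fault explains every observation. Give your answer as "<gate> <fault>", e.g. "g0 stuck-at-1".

g1 stuck-at-1

Fault-free values for test 1 (in0=0, in1=0, in2=1): g0=1, g1=0, g2=1, g3=0, giving Y=0. Observed 1.
Test 1: faults giving observed 1 are {g1 stuck-at-1, g3 stuck-at-1}.
Test 2 (in0=1, in1=1, in2=0): fault-free g0=1, g1=1, g2=0, g3=0 → 0; observed 0. Eliminates g3 stuck-at-1.
Only g1 stuck-at-1 is consistent with every test.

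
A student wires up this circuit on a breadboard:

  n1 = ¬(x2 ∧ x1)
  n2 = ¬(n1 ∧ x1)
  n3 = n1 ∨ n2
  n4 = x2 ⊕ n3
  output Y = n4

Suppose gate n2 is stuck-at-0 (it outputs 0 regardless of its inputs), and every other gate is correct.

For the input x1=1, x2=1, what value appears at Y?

1

Propagate with n2 forced: n1=0, n2=0 [stuck-at-0], n3=0, n4=1.
So Y = 1. (Without the fault it would be 0.)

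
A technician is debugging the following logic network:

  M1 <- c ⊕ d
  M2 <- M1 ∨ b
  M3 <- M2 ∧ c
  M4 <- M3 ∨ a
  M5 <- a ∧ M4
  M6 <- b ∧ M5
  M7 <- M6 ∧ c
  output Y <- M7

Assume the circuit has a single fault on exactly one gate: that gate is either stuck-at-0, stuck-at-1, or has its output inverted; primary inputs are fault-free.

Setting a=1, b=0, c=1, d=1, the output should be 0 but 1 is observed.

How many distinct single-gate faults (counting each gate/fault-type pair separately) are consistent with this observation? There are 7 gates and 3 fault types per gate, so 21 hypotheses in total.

4

Fault-free: M1=0, M2=0, M3=0, M4=1, M5=1, M6=0, M7=0 → 0. Observed 1.
  M1: none of the 3 fault types match ✗
  M2: none of the 3 fault types match ✗
  M3: none of the 3 fault types match ✗
  M4: none of the 3 fault types match ✗
  M5: none of the 3 fault types match ✗
  M6: stuck-at-1, inverted output ✓; others ✗
  M7: stuck-at-1, inverted output ✓; others ✗
Consistent faults: {M6 stuck-at-1, M6 inverted output, M7 stuck-at-1, M7 inverted output} — 4 in all.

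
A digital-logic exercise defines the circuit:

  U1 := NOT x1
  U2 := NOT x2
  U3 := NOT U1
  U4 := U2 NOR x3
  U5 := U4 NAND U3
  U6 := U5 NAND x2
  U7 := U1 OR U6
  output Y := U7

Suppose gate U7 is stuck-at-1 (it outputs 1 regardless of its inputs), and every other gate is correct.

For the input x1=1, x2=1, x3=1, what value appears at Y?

1

Propagate with U7 forced: U1=0, U2=0, U3=1, U4=0, U5=1, U6=0, U7=1 [stuck-at-1].
So Y = 1. (Without the fault it would be 0.)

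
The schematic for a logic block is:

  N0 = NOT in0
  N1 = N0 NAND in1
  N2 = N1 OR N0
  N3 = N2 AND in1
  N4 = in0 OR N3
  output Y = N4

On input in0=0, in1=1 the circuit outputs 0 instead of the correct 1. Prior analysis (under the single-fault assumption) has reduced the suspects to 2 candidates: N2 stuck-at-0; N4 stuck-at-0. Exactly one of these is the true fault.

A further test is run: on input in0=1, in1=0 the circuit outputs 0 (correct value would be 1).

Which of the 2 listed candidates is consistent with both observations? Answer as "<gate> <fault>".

N4 stuck-at-0

Evaluate each candidate on input in0=1, in1=0:
  N2 stuck-at-0: N0=0, N1=1, N2=0 [stuck-at-0], N3=0, N4=1 → 1 — eliminated
  N4 stuck-at-0: N0=0, N1=1, N2=1, N3=0, N4=0 [stuck-at-0] → 0 — matches
Only N4 stuck-at-0 reproduces the observed 0.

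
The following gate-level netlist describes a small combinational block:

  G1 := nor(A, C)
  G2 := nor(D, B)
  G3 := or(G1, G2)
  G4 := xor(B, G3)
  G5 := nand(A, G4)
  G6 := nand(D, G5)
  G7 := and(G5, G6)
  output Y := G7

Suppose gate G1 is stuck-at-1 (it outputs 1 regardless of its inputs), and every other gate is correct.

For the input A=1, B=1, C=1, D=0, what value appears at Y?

Propagate with G1 forced: G1=1 [stuck-at-1], G2=0, G3=1, G4=0, G5=1, G6=1, G7=1.
So Y = 1. (Without the fault it would be 0.)

1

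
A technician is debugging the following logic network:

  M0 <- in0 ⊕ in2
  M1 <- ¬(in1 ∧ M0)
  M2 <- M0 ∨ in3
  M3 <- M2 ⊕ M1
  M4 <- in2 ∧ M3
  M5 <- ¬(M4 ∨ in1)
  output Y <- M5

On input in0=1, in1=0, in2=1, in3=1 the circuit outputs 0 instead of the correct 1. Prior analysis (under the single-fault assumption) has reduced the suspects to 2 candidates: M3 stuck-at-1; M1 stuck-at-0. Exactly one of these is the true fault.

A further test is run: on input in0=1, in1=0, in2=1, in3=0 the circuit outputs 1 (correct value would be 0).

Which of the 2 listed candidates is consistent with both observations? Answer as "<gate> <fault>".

Evaluate each candidate on input in0=1, in1=0, in2=1, in3=0:
  M3 stuck-at-1: M0=0, M1=1, M2=0, M3=1 [stuck-at-1], M4=1, M5=0 → 0 — eliminated
  M1 stuck-at-0: M0=0, M1=0 [stuck-at-0], M2=0, M3=0, M4=0, M5=1 → 1 — matches
Only M1 stuck-at-0 reproduces the observed 1.

M1 stuck-at-0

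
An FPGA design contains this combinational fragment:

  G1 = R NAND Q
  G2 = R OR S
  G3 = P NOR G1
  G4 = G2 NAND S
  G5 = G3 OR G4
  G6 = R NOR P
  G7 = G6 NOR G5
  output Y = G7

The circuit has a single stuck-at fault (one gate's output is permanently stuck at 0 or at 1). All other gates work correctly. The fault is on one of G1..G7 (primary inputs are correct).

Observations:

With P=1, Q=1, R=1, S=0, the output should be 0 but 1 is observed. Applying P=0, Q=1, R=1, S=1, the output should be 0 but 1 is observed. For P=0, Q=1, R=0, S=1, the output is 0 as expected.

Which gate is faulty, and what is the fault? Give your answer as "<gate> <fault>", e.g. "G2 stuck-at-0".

G5 stuck-at-0

Fault-free values for test 1 (P=1, Q=1, R=1, S=0): G1=0, G2=1, G3=0, G4=1, G5=1, G6=0, G7=0, giving Y=0. Observed 1.
Test 1: faults giving observed 1 are {G4 stuck-at-0, G5 stuck-at-0, G7 stuck-at-1}.
Test 2 (P=0, Q=1, R=1, S=1): fault-free G1=0, G2=1, G3=1, G4=0, G5=1, G6=0, G7=0 → 0; observed 1. Eliminates G4 stuck-at-0.
Test 3 (P=0, Q=1, R=0, S=1): fault-free G1=1, G2=1, G3=0, G4=0, G5=0, G6=1, G7=0 → 0; observed 0. Eliminates G7 stuck-at-1.
Only G5 stuck-at-0 is consistent with every test.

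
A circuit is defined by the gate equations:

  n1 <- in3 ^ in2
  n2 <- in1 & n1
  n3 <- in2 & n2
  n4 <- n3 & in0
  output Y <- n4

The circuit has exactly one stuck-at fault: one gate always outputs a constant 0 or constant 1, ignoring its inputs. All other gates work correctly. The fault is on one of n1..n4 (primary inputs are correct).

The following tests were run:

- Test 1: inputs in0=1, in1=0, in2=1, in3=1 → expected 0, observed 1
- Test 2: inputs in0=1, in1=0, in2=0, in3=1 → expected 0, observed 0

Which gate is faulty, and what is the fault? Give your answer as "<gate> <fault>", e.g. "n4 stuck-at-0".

n2 stuck-at-1

Fault-free values for test 1 (in0=1, in1=0, in2=1, in3=1): n1=0, n2=0, n3=0, n4=0, giving Y=0. Observed 1.
Test 1: faults giving observed 1 are {n2 stuck-at-1, n3 stuck-at-1, n4 stuck-at-1}.
Test 2 (in0=1, in1=0, in2=0, in3=1): fault-free n1=1, n2=0, n3=0, n4=0 → 0; observed 0. Eliminates n3 stuck-at-1, n4 stuck-at-1.
Only n2 stuck-at-1 is consistent with every test.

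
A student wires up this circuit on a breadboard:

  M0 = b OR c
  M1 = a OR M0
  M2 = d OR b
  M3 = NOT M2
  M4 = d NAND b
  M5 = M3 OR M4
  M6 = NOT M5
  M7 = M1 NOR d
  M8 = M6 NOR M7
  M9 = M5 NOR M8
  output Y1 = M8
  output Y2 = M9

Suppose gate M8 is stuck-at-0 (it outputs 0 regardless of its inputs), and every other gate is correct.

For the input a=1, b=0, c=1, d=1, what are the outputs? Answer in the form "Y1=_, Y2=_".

Y1=0, Y2=0

Propagate with M8 forced: M0=1, M1=1, M2=1, M3=0, M4=1, M5=1, M6=0, M7=0, M8=0 [stuck-at-0], M9=0.
So the outputs are Y1=0, Y2=0. (Without the fault they would be Y1=1, Y2=0.)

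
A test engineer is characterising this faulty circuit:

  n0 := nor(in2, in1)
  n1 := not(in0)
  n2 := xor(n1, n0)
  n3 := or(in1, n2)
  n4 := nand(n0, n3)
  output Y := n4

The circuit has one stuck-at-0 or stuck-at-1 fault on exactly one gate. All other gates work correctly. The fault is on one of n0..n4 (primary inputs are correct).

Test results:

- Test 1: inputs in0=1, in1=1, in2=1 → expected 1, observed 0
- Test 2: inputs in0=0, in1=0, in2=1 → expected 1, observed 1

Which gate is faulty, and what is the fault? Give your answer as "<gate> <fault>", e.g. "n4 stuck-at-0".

n0 stuck-at-1

Fault-free values for test 1 (in0=1, in1=1, in2=1): n0=0, n1=0, n2=0, n3=1, n4=1, giving Y=1. Observed 0.
Test 1: faults giving observed 0 are {n0 stuck-at-1, n4 stuck-at-0}.
Test 2 (in0=0, in1=0, in2=1): fault-free n0=0, n1=1, n2=1, n3=1, n4=1 → 1; observed 1. Eliminates n4 stuck-at-0.
Only n0 stuck-at-1 is consistent with every test.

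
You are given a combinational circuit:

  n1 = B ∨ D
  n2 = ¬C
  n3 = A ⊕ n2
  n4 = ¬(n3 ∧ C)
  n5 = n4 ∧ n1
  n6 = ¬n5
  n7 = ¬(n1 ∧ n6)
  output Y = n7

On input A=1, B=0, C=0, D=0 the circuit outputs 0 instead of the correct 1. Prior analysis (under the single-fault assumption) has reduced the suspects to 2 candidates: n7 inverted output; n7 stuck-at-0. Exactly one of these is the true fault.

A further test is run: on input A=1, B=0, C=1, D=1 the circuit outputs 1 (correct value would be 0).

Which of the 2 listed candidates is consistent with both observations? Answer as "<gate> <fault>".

Evaluate each candidate on input A=1, B=0, C=1, D=1:
  n7 inverted output: n1=1, n2=0, n3=1, n4=0, n5=0, n6=1, n7=1 [inverted output] → 1 — matches
  n7 stuck-at-0: n1=1, n2=0, n3=1, n4=0, n5=0, n6=1, n7=0 [stuck-at-0] → 0 — eliminated
Only n7 inverted output reproduces the observed 1.

n7 inverted output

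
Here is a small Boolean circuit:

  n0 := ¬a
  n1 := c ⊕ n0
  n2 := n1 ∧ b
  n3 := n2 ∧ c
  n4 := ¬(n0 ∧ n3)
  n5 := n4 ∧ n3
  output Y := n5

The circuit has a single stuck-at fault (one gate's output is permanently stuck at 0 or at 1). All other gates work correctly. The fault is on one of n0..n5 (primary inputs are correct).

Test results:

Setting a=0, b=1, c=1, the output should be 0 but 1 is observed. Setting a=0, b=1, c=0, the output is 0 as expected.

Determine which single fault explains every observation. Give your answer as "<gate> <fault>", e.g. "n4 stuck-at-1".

Fault-free values for test 1 (a=0, b=1, c=1): n0=1, n1=0, n2=0, n3=0, n4=1, n5=0, giving Y=0. Observed 1.
Test 1: faults giving observed 1 are {n0 stuck-at-0, n5 stuck-at-1}.
Test 2 (a=0, b=1, c=0): fault-free n0=1, n1=1, n2=1, n3=0, n4=1, n5=0 → 0; observed 0. Eliminates n5 stuck-at-1.
Only n0 stuck-at-0 is consistent with every test.

n0 stuck-at-0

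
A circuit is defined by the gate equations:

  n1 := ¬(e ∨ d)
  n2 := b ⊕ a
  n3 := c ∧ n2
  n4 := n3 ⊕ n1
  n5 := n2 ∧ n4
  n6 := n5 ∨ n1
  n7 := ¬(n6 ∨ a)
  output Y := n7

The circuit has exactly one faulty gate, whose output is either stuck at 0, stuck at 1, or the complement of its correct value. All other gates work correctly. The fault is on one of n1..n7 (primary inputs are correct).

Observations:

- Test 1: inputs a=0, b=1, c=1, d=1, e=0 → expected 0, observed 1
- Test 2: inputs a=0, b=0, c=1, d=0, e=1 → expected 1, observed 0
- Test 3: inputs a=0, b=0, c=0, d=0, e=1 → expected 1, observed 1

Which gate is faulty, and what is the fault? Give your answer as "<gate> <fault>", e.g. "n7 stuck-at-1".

n2 inverted output

Fault-free values for test 1 (a=0, b=1, c=1, d=1, e=0): n1=0, n2=1, n3=1, n4=1, n5=1, n6=1, n7=0, giving Y=0. Observed 1.
Test 1: faults giving observed 1 are {n2 stuck-at-0, n2 inverted output, n3 stuck-at-0, n3 inverted output, n4 stuck-at-0, n4 inverted output, n5 stuck-at-0, n5 inverted output, n6 stuck-at-0, n6 inverted output, n7 stuck-at-1, n7 inverted output}.
Test 2 (a=0, b=0, c=1, d=0, e=1): fault-free n1=0, n2=0, n3=0, n4=0, n5=0, n6=0, n7=1 → 1; observed 0. Eliminates n2 stuck-at-0, n3 stuck-at-0, n3 inverted output, n4 stuck-at-0, n4 inverted output, n5 stuck-at-0, n6 stuck-at-0, n7 stuck-at-1.
Test 3 (a=0, b=0, c=0, d=0, e=1): fault-free n1=0, n2=0, n3=0, n4=0, n5=0, n6=0, n7=1 → 1; observed 1. Eliminates n5 inverted output, n6 inverted output, n7 inverted output.
Only n2 inverted output is consistent with every test.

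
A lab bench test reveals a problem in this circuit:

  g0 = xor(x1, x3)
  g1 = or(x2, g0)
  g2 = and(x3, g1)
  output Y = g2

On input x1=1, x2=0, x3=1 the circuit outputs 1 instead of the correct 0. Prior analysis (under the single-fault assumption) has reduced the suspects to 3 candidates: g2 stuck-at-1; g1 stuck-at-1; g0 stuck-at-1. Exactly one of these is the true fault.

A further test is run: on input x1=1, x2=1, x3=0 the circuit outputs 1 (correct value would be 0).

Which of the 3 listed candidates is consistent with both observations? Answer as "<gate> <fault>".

g2 stuck-at-1

Evaluate each candidate on input x1=1, x2=1, x3=0:
  g2 stuck-at-1: g0=1, g1=1, g2=1 [stuck-at-1] → 1 — matches
  g1 stuck-at-1: g0=1, g1=1 [stuck-at-1], g2=0 → 0 — eliminated
  g0 stuck-at-1: g0=1 [stuck-at-1], g1=1, g2=0 → 0 — eliminated
Only g2 stuck-at-1 reproduces the observed 1.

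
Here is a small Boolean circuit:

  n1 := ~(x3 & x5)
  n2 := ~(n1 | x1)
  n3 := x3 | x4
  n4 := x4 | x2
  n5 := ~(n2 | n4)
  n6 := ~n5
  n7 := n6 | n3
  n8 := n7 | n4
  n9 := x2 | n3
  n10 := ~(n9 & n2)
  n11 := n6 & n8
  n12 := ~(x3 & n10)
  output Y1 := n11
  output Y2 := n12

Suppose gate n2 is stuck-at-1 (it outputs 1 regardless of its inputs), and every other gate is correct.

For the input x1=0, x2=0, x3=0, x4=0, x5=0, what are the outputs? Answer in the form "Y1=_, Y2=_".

Y1=1, Y2=1

Propagate with n2 forced: n1=1, n2=1 [stuck-at-1], n3=0, n4=0, n5=0, n6=1, n7=1, n8=1, n9=0, n10=1, n11=1, n12=1.
So the outputs are Y1=1, Y2=1. (Without the fault they would be Y1=0, Y2=1.)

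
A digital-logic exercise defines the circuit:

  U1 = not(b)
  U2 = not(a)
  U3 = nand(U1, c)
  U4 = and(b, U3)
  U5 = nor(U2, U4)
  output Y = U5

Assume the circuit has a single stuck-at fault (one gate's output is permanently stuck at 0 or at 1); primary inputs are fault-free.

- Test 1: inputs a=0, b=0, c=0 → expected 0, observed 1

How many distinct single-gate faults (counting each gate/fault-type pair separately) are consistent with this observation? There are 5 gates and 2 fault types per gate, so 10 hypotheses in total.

Fault-free: U1=1, U2=1, U3=1, U4=0, U5=0 → 0. Observed 1.
  U1 stuck-at-0: output 0 ✗
  U1 stuck-at-1: output 0 ✗
  U2 stuck-at-0: output 1 ✓
  U2 stuck-at-1: output 0 ✗
  U3 stuck-at-0: output 0 ✗
  U3 stuck-at-1: output 0 ✗
  U4 stuck-at-0: output 0 ✗
  U4 stuck-at-1: output 0 ✗
  U5 stuck-at-0: output 0 ✗
  U5 stuck-at-1: output 1 ✓
Consistent faults: {U2 stuck-at-0, U5 stuck-at-1} — 2 in all.

2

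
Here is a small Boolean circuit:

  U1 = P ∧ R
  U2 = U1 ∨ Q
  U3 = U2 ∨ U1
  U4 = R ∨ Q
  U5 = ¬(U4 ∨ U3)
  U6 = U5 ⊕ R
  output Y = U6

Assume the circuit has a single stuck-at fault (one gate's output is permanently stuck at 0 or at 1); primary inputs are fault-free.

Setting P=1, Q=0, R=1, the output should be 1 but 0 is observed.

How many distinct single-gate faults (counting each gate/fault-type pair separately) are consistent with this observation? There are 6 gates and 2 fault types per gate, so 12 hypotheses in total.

Fault-free: U1=1, U2=1, U3=1, U4=1, U5=0, U6=1 → 1. Observed 0.
  U1 stuck-at-0: output 1 ✗
  U1 stuck-at-1: output 1 ✗
  U2 stuck-at-0: output 1 ✗
  U2 stuck-at-1: output 1 ✗
  U3 stuck-at-0: output 1 ✗
  U3 stuck-at-1: output 1 ✗
  U4 stuck-at-0: output 1 ✗
  U4 stuck-at-1: output 1 ✗
  U5 stuck-at-0: output 1 ✗
  U5 stuck-at-1: output 0 ✓
  U6 stuck-at-0: output 0 ✓
  U6 stuck-at-1: output 1 ✗
Consistent faults: {U5 stuck-at-1, U6 stuck-at-0} — 2 in all.

2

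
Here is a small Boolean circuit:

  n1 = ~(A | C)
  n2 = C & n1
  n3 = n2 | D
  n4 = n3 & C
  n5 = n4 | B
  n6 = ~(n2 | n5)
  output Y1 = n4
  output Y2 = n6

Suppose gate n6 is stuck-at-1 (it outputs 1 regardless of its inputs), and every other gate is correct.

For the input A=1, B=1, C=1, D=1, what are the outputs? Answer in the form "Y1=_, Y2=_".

Propagate with n6 forced: n1=0, n2=0, n3=1, n4=1, n5=1, n6=1 [stuck-at-1].
So the outputs are Y1=1, Y2=1. (Without the fault they would be Y1=1, Y2=0.)

Y1=1, Y2=1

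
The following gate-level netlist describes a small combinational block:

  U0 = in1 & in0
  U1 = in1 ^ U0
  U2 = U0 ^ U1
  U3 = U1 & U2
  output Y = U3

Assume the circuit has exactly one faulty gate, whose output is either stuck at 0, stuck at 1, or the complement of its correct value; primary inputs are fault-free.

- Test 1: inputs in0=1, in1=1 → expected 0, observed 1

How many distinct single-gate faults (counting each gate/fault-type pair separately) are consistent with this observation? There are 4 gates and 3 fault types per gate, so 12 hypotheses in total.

4

Fault-free: U0=1, U1=0, U2=1, U3=0 → 0. Observed 1.
  U0 stuck-at-0: output 1 ✓
  U0 stuck-at-1: output 0 ✗
  U0 inverted output: output 1 ✓
  U1 stuck-at-0: output 0 ✗
  U1 stuck-at-1: output 0 ✗
  U1 inverted output: output 0 ✗
  U2 stuck-at-0: output 0 ✗
  U2 stuck-at-1: output 0 ✗
  U2 inverted output: output 0 ✗
  U3 stuck-at-0: output 0 ✗
  U3 stuck-at-1: output 1 ✓
  U3 inverted output: output 1 ✓
Consistent faults: {U0 stuck-at-0, U0 inverted output, U3 stuck-at-1, U3 inverted output} — 4 in all.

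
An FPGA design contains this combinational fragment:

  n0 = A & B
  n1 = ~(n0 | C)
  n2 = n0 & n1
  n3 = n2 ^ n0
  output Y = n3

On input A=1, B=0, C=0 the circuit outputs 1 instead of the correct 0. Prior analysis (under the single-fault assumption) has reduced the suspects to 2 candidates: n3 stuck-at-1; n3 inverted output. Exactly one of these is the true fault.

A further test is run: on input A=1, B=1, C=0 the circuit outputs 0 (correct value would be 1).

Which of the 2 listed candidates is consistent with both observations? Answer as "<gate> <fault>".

n3 inverted output

Evaluate each candidate on input A=1, B=1, C=0:
  n3 stuck-at-1: n0=1, n1=0, n2=0, n3=1 [stuck-at-1] → 1 — eliminated
  n3 inverted output: n0=1, n1=0, n2=0, n3=0 [inverted output] → 0 — matches
Only n3 inverted output reproduces the observed 0.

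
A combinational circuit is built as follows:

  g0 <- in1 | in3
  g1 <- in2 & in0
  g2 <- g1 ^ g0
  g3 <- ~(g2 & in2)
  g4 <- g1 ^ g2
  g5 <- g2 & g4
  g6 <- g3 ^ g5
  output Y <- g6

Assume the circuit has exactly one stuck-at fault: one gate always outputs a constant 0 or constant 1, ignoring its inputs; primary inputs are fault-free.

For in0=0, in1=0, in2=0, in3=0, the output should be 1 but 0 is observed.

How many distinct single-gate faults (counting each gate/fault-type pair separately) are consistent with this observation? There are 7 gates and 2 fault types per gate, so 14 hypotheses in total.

5

Fault-free: g0=0, g1=0, g2=0, g3=1, g4=0, g5=0, g6=1 → 1. Observed 0.
  g0 stuck-at-0: output 1 ✗
  g0 stuck-at-1: output 0 ✓
  g1 stuck-at-0: output 1 ✗
  g1 stuck-at-1: output 1 ✗
  g2 stuck-at-0: output 1 ✗
  g2 stuck-at-1: output 0 ✓
  g3 stuck-at-0: output 0 ✓
  g3 stuck-at-1: output 1 ✗
  g4 stuck-at-0: output 1 ✗
  g4 stuck-at-1: output 1 ✗
  g5 stuck-at-0: output 1 ✗
  g5 stuck-at-1: output 0 ✓
  g6 stuck-at-0: output 0 ✓
  g6 stuck-at-1: output 1 ✗
Consistent faults: {g0 stuck-at-1, g2 stuck-at-1, g3 stuck-at-0, g5 stuck-at-1, g6 stuck-at-0} — 5 in all.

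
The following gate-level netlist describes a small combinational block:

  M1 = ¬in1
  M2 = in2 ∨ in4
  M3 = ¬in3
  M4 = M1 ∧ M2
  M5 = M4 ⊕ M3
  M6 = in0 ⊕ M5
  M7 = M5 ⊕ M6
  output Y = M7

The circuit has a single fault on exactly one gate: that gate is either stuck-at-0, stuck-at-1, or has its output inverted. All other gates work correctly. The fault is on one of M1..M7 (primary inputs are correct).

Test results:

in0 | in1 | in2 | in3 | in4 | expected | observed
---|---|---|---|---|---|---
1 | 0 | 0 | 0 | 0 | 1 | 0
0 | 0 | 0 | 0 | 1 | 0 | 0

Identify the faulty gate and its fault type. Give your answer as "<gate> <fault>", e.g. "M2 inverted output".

M7 stuck-at-0

Fault-free values for test 1 (in0=1, in1=0, in2=0, in3=0, in4=0): M1=1, M2=0, M3=1, M4=0, M5=1, M6=0, M7=1, giving Y=1. Observed 0.
Test 1: faults giving observed 0 are {M6 stuck-at-1, M6 inverted output, M7 stuck-at-0, M7 inverted output}.
Test 2 (in0=0, in1=0, in2=0, in3=0, in4=1): fault-free M1=1, M2=1, M3=1, M4=1, M5=0, M6=0, M7=0 → 0; observed 0. Eliminates M6 stuck-at-1, M6 inverted output, M7 inverted output.
Only M7 stuck-at-0 is consistent with every test.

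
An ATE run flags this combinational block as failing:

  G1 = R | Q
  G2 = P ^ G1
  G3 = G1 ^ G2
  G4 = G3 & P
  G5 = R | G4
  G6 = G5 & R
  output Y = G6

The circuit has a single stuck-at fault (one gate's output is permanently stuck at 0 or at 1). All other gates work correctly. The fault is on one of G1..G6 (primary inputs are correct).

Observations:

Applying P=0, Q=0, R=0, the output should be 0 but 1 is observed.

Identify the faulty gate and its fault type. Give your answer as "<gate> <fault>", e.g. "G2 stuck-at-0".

G6 stuck-at-1

Fault-free values for test 1 (P=0, Q=0, R=0): G1=0, G2=0, G3=0, G4=0, G5=0, G6=0, giving Y=0. Observed 1.
Test 1: faults giving observed 1 are {G6 stuck-at-1}.
Only G6 stuck-at-1 is consistent with every test.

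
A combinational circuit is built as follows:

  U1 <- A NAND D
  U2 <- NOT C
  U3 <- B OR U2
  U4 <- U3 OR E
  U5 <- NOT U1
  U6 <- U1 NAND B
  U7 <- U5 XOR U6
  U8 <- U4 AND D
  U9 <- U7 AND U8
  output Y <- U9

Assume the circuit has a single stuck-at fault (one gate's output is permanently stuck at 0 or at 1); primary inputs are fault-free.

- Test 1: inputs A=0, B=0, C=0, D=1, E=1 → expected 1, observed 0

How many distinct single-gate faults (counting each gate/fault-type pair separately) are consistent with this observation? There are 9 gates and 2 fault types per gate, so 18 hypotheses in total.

7

Fault-free: U1=1, U2=1, U3=1, U4=1, U5=0, U6=1, U7=1, U8=1, U9=1 → 1. Observed 0.
  U1: stuck-at-0 ✓; others ✗
  U2: none of the 2 fault types match ✗
  U3: none of the 2 fault types match ✗
  U4: stuck-at-0 ✓; others ✗
  U5: stuck-at-1 ✓; others ✗
  U6: stuck-at-0 ✓; others ✗
  U7: stuck-at-0 ✓; others ✗
  U8: stuck-at-0 ✓; others ✗
  U9: stuck-at-0 ✓; others ✗
Consistent faults: {U1 stuck-at-0, U4 stuck-at-0, U5 stuck-at-1, U6 stuck-at-0, U7 stuck-at-0, U8 stuck-at-0, U9 stuck-at-0} — 7 in all.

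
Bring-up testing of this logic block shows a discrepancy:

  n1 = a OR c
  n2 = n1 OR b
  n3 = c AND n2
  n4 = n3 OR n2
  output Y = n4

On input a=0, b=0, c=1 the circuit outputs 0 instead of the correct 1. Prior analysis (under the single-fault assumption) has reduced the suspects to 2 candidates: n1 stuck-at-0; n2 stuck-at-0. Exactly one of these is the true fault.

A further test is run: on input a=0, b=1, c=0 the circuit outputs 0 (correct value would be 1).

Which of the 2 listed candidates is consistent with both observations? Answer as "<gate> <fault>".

n2 stuck-at-0

Evaluate each candidate on input a=0, b=1, c=0:
  n1 stuck-at-0: n1=0 [stuck-at-0], n2=1, n3=0, n4=1 → 1 — eliminated
  n2 stuck-at-0: n1=0, n2=0 [stuck-at-0], n3=0, n4=0 → 0 — matches
Only n2 stuck-at-0 reproduces the observed 0.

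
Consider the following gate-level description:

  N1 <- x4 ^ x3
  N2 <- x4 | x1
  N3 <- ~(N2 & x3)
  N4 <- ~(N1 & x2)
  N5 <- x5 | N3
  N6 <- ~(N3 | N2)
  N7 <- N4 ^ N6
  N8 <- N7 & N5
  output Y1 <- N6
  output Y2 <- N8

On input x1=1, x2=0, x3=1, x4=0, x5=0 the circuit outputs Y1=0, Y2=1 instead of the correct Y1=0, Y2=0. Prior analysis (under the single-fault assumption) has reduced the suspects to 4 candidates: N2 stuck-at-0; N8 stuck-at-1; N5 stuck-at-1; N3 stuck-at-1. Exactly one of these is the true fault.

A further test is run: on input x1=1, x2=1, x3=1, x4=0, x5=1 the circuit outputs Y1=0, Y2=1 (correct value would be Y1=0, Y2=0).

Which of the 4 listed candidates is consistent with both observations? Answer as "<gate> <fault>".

Evaluate each candidate on input x1=1, x2=1, x3=1, x4=0, x5=1:
  N2 stuck-at-0: N1=1, N2=0 [stuck-at-0], N3=1, N4=0, N5=1, N6=0, N7=0, N8=0 → Y1=0, Y2=0 — eliminated
  N8 stuck-at-1: N1=1, N2=1, N3=0, N4=0, N5=1, N6=0, N7=0, N8=1 [stuck-at-1] → Y1=0, Y2=1 — matches
  N5 stuck-at-1: N1=1, N2=1, N3=0, N4=0, N5=1 [stuck-at-1], N6=0, N7=0, N8=0 → Y1=0, Y2=0 — eliminated
  N3 stuck-at-1: N1=1, N2=1, N3=1 [stuck-at-1], N4=0, N5=1, N6=0, N7=0, N8=0 → Y1=0, Y2=0 — eliminated
Only N8 stuck-at-1 reproduces the observed Y1=0, Y2=1.

N8 stuck-at-1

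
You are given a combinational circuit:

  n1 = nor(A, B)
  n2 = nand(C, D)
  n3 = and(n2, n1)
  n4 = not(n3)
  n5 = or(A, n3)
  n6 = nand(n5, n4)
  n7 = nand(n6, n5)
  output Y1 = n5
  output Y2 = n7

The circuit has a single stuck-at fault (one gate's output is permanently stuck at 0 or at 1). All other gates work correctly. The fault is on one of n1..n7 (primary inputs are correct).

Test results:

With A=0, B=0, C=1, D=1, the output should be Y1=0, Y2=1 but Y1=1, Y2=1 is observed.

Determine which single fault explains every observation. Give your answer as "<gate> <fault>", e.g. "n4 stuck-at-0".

n5 stuck-at-1

Fault-free values for test 1 (A=0, B=0, C=1, D=1): n1=1, n2=0, n3=0, n4=1, n5=0, n6=1, n7=1, giving Y1=0, Y2=1. Observed Y1=1, Y2=1.
Test 1: faults giving observed Y1=1, Y2=1 are {n5 stuck-at-1}.
Only n5 stuck-at-1 is consistent with every test.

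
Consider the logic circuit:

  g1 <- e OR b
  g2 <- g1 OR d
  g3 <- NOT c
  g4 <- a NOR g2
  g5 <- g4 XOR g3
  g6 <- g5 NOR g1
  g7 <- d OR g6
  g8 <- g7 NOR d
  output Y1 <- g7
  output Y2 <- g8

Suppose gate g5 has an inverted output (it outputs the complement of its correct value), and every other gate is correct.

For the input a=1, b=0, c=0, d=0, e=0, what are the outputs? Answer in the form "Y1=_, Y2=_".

Y1=1, Y2=0

Propagate with g5 forced: g1=0, g2=0, g3=1, g4=0, g5=0 [inverted output], g6=1, g7=1, g8=0.
So the outputs are Y1=1, Y2=0. (Without the fault they would be Y1=0, Y2=1.)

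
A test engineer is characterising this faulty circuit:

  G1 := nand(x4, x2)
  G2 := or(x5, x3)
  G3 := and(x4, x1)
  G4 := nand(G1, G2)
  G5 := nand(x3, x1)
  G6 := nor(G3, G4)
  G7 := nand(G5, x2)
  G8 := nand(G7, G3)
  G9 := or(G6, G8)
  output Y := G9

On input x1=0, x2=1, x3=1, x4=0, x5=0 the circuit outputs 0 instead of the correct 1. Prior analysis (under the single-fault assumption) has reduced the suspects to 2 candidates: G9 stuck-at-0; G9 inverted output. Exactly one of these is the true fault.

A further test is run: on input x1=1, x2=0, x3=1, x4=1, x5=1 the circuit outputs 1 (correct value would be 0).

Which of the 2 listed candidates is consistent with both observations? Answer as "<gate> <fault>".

Evaluate each candidate on input x1=1, x2=0, x3=1, x4=1, x5=1:
  G9 stuck-at-0: G1=1, G2=1, G3=1, G4=0, G5=0, G6=0, G7=1, G8=0, G9=0 [stuck-at-0] → 0 — eliminated
  G9 inverted output: G1=1, G2=1, G3=1, G4=0, G5=0, G6=0, G7=1, G8=0, G9=1 [inverted output] → 1 — matches
Only G9 inverted output reproduces the observed 1.

G9 inverted output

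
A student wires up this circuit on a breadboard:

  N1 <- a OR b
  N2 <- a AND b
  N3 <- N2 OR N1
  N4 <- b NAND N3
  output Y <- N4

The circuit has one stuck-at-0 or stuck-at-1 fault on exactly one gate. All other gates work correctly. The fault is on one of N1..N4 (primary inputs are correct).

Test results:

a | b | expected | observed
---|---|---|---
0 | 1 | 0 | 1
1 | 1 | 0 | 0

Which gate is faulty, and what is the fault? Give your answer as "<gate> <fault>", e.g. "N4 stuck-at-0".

Fault-free values for test 1 (a=0, b=1): N1=1, N2=0, N3=1, N4=0, giving Y=0. Observed 1.
Test 1: faults giving observed 1 are {N1 stuck-at-0, N3 stuck-at-0, N4 stuck-at-1}.
Test 2 (a=1, b=1): fault-free N1=1, N2=1, N3=1, N4=0 → 0; observed 0. Eliminates N3 stuck-at-0, N4 stuck-at-1.
Only N1 stuck-at-0 is consistent with every test.

N1 stuck-at-0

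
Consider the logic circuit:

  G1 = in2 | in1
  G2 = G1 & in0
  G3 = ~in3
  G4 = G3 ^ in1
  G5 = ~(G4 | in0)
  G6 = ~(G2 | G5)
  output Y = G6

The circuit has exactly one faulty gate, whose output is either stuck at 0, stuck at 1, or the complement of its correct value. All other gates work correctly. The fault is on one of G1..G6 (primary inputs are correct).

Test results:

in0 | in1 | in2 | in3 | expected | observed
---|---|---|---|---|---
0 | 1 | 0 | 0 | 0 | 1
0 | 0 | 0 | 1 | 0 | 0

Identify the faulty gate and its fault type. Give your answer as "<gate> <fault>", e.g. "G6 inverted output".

Fault-free values for test 1 (in0=0, in1=1, in2=0, in3=0): G1=1, G2=0, G3=1, G4=0, G5=1, G6=0, giving Y=0. Observed 1.
Test 1: faults giving observed 1 are {G3 stuck-at-0, G3 inverted output, G4 stuck-at-1, G4 inverted output, G5 stuck-at-0, G5 inverted output, G6 stuck-at-1, G6 inverted output}.
Test 2 (in0=0, in1=0, in2=0, in3=1): fault-free G1=0, G2=0, G3=0, G4=0, G5=1, G6=0 → 0; observed 0. Eliminates G3 inverted output, G4 stuck-at-1, G4 inverted output, G5 stuck-at-0, G5 inverted output, G6 stuck-at-1, G6 inverted output.
Only G3 stuck-at-0 is consistent with every test.

G3 stuck-at-0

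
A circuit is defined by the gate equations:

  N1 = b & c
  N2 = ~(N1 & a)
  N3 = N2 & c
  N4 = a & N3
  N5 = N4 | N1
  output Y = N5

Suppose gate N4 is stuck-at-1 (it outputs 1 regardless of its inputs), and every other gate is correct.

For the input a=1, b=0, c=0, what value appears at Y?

1

Propagate with N4 forced: N1=0, N2=1, N3=0, N4=1 [stuck-at-1], N5=1.
So Y = 1. (Without the fault it would be 0.)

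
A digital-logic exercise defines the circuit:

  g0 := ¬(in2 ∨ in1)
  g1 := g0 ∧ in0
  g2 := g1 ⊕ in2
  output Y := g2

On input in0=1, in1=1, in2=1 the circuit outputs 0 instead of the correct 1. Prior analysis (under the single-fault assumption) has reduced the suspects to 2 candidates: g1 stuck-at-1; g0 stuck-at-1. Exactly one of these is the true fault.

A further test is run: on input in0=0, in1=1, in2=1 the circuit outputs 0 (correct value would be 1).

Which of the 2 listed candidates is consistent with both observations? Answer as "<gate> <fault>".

Evaluate each candidate on input in0=0, in1=1, in2=1:
  g1 stuck-at-1: g0=0, g1=1 [stuck-at-1], g2=0 → 0 — matches
  g0 stuck-at-1: g0=1 [stuck-at-1], g1=0, g2=1 → 1 — eliminated
Only g1 stuck-at-1 reproduces the observed 0.

g1 stuck-at-1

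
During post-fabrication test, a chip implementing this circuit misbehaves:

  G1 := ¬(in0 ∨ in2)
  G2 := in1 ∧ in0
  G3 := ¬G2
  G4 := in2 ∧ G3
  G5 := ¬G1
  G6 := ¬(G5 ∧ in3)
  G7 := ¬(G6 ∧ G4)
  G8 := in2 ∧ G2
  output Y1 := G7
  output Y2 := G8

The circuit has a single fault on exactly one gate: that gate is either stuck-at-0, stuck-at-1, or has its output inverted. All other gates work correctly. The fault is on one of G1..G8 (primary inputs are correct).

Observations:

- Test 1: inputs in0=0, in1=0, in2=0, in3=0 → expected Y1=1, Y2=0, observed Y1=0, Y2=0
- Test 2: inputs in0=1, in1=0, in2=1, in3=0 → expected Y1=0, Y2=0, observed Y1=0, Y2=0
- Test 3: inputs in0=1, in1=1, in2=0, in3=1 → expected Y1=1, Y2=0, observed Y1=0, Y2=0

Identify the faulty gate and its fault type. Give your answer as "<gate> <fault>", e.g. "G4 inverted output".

Fault-free values for test 1 (in0=0, in1=0, in2=0, in3=0): G1=1, G2=0, G3=1, G4=0, G5=0, G6=1, G7=1, G8=0, giving Y1=1, Y2=0. Observed Y1=0, Y2=0.
Test 1: faults giving observed Y1=0, Y2=0 are {G4 stuck-at-1, G4 inverted output, G7 stuck-at-0, G7 inverted output}.
Test 2 (in0=1, in1=0, in2=1, in3=0): fault-free G1=0, G2=0, G3=1, G4=1, G5=1, G6=1, G7=0, G8=0 → Y1=0, Y2=0; observed Y1=0, Y2=0. Eliminates G4 inverted output, G7 inverted output.
Test 3 (in0=1, in1=1, in2=0, in3=1): fault-free G1=0, G2=1, G3=0, G4=0, G5=1, G6=0, G7=1, G8=0 → Y1=1, Y2=0; observed Y1=0, Y2=0. Eliminates G4 stuck-at-1.
Only G7 stuck-at-0 is consistent with every test.

G7 stuck-at-0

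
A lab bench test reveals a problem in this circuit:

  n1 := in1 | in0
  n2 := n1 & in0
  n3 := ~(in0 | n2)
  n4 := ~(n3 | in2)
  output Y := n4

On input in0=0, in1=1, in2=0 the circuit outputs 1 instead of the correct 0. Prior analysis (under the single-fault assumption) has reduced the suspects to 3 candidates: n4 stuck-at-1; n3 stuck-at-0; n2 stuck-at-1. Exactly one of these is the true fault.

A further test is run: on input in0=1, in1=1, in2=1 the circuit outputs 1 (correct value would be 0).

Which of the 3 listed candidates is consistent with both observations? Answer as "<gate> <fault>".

Evaluate each candidate on input in0=1, in1=1, in2=1:
  n4 stuck-at-1: n1=1, n2=1, n3=0, n4=1 [stuck-at-1] → 1 — matches
  n3 stuck-at-0: n1=1, n2=1, n3=0 [stuck-at-0], n4=0 → 0 — eliminated
  n2 stuck-at-1: n1=1, n2=1 [stuck-at-1], n3=0, n4=0 → 0 — eliminated
Only n4 stuck-at-1 reproduces the observed 1.

n4 stuck-at-1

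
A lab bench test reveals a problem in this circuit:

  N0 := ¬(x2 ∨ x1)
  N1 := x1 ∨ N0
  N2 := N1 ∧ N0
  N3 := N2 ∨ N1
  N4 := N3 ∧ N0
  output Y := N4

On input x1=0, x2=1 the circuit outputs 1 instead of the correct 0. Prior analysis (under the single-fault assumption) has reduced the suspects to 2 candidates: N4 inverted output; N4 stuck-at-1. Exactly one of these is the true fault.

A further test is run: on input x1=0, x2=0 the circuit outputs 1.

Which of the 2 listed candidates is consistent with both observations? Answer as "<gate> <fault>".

N4 stuck-at-1

Evaluate each candidate on input x1=0, x2=0:
  N4 inverted output: N0=1, N1=1, N2=1, N3=1, N4=0 [inverted output] → 0 — eliminated
  N4 stuck-at-1: N0=1, N1=1, N2=1, N3=1, N4=1 [stuck-at-1] → 1 — matches
Only N4 stuck-at-1 reproduces the observed 1.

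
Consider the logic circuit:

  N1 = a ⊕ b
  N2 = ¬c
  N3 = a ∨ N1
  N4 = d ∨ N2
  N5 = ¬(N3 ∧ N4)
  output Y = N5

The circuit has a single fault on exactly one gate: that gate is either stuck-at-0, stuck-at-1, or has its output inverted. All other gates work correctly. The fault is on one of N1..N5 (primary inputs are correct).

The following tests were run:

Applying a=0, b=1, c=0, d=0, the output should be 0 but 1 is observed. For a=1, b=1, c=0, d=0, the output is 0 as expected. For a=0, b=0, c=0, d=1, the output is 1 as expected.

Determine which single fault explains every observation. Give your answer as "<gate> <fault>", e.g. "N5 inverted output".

N1 stuck-at-0

Fault-free values for test 1 (a=0, b=1, c=0, d=0): N1=1, N2=1, N3=1, N4=1, N5=0, giving Y=0. Observed 1.
Test 1: faults giving observed 1 are {N1 stuck-at-0, N1 inverted output, N2 stuck-at-0, N2 inverted output, N3 stuck-at-0, N3 inverted output, N4 stuck-at-0, N4 inverted output, N5 stuck-at-1, N5 inverted output}.
Test 2 (a=1, b=1, c=0, d=0): fault-free N1=0, N2=1, N3=1, N4=1, N5=0 → 0; observed 0. Eliminates N2 stuck-at-0, N2 inverted output, N3 stuck-at-0, N3 inverted output, N4 stuck-at-0, N4 inverted output, N5 stuck-at-1, N5 inverted output.
Test 3 (a=0, b=0, c=0, d=1): fault-free N1=0, N2=1, N3=0, N4=1, N5=1 → 1; observed 1. Eliminates N1 inverted output.
Only N1 stuck-at-0 is consistent with every test.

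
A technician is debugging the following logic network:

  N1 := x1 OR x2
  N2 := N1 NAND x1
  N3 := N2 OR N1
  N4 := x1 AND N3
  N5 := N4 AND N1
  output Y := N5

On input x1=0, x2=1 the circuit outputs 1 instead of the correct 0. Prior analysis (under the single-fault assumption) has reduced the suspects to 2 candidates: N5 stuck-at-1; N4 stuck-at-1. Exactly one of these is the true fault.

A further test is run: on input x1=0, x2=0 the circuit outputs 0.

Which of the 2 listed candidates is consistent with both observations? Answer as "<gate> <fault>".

Evaluate each candidate on input x1=0, x2=0:
  N5 stuck-at-1: N1=0, N2=1, N3=1, N4=0, N5=1 [stuck-at-1] → 1 — eliminated
  N4 stuck-at-1: N1=0, N2=1, N3=1, N4=1 [stuck-at-1], N5=0 → 0 — matches
Only N4 stuck-at-1 reproduces the observed 0.

N4 stuck-at-1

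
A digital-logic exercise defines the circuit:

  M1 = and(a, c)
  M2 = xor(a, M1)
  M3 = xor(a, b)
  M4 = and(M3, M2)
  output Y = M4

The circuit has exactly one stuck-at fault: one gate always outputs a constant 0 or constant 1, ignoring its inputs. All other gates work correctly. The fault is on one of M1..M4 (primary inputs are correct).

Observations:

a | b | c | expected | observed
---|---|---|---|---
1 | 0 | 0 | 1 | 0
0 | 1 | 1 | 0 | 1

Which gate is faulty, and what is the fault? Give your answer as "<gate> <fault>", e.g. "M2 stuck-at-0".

M1 stuck-at-1

Fault-free values for test 1 (a=1, b=0, c=0): M1=0, M2=1, M3=1, M4=1, giving Y=1. Observed 0.
Test 1: faults giving observed 0 are {M1 stuck-at-1, M2 stuck-at-0, M3 stuck-at-0, M4 stuck-at-0}.
Test 2 (a=0, b=1, c=1): fault-free M1=0, M2=0, M3=1, M4=0 → 0; observed 1. Eliminates M2 stuck-at-0, M3 stuck-at-0, M4 stuck-at-0.
Only M1 stuck-at-1 is consistent with every test.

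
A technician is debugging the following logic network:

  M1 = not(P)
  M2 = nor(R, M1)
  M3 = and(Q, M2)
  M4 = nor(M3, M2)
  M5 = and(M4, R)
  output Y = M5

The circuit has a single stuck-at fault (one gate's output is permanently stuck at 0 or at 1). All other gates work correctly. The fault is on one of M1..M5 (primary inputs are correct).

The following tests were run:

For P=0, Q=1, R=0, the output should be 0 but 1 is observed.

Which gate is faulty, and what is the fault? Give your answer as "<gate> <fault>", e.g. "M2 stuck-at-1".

M5 stuck-at-1

Fault-free values for test 1 (P=0, Q=1, R=0): M1=1, M2=0, M3=0, M4=1, M5=0, giving Y=0. Observed 1.
Test 1: faults giving observed 1 are {M5 stuck-at-1}.
Only M5 stuck-at-1 is consistent with every test.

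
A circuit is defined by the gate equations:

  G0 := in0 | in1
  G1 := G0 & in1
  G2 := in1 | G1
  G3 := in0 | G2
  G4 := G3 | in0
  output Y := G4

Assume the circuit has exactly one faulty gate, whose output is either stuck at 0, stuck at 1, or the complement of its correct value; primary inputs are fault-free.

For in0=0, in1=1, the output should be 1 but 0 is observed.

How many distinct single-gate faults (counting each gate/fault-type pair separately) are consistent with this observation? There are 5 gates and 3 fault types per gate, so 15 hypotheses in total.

6

Fault-free: G0=1, G1=1, G2=1, G3=1, G4=1 → 1. Observed 0.
  G0: none of the 3 fault types match ✗
  G1: none of the 3 fault types match ✗
  G2: stuck-at-0, inverted output ✓; others ✗
  G3: stuck-at-0, inverted output ✓; others ✗
  G4: stuck-at-0, inverted output ✓; others ✗
Consistent faults: {G2 stuck-at-0, G2 inverted output, G3 stuck-at-0, G3 inverted output, G4 stuck-at-0, G4 inverted output} — 6 in all.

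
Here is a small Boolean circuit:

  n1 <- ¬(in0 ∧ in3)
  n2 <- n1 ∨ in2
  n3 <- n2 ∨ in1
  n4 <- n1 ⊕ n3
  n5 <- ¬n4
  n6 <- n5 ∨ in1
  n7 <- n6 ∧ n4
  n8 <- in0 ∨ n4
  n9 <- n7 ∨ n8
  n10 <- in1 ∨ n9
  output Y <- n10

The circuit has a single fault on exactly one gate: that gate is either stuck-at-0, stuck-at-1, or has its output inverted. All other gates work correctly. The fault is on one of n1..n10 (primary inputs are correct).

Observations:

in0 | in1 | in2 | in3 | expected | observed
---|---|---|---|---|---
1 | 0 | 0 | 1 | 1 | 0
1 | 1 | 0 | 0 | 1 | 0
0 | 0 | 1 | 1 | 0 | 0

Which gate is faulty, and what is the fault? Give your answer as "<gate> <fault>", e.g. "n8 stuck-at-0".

n10 stuck-at-0

Fault-free values for test 1 (in0=1, in1=0, in2=0, in3=1): n1=0, n2=0, n3=0, n4=0, n5=1, n6=1, n7=0, n8=1, n9=1, n10=1, giving Y=1. Observed 0.
Test 1: faults giving observed 0 are {n8 stuck-at-0, n8 inverted output, n9 stuck-at-0, n9 inverted output, n10 stuck-at-0, n10 inverted output}.
Test 2 (in0=1, in1=1, in2=0, in3=0): fault-free n1=1, n2=1, n3=1, n4=0, n5=1, n6=1, n7=0, n8=1, n9=1, n10=1 → 1; observed 0. Eliminates n8 stuck-at-0, n8 inverted output, n9 stuck-at-0, n9 inverted output.
Test 3 (in0=0, in1=0, in2=1, in3=1): fault-free n1=1, n2=1, n3=1, n4=0, n5=1, n6=1, n7=0, n8=0, n9=0, n10=0 → 0; observed 0. Eliminates n10 inverted output.
Only n10 stuck-at-0 is consistent with every test.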